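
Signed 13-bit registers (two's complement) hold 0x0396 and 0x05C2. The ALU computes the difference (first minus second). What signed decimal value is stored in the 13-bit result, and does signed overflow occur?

-556; no overflow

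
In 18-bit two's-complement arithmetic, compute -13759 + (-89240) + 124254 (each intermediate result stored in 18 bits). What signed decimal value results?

21255

-13759 + (-89240) = -102999 (100110110110101001)
-102999 + 124254 = 21255 (000101001100000111)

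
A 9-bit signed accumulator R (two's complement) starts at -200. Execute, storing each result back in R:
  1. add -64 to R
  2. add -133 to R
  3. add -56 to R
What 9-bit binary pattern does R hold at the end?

000111011

Start: R = -200 = 100111000.
R = -200 + (-64) = -264; wraps to 248 = 011111000
R = 248 + (-133) = 115 = 001110011
R = 115 + (-56) = 59 = 000111011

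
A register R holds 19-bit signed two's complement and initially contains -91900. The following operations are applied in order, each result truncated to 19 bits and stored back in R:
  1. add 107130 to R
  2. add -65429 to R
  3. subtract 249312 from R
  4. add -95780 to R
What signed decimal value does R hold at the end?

Start: R = -91900 = 1101001100100000100.
R = -91900 + 107130 = 15230 = 0000011101101111110
R = 15230 + (-65429) = -50199 = 1110011101111101001
R = -50199 − 249312 = -299511; wraps to 224777 = 0110110111000001001
R = 224777 + (-95780) = 128997 = 0011111011111100101

128997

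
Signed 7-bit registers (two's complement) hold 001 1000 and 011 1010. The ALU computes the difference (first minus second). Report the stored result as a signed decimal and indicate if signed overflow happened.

001 1000 → 0011000 = 24 (signed)
011 1010 → 0111010 = 58 (signed)
Subtract via negate-and-add: invert 0111010 + 1 = 1000110 (i.e. -58).
  0011000
+ 1000110
= 1011110
Result 1011110: MSB = 1 → 94 − 128 = -34.
Addends (after negating the subtrahend) have opposite signs, so signed overflow cannot occur.

-34; no overflow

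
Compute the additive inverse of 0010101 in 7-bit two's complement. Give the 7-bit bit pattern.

1101011

Invert: 1101010. Add 1: 1101011.
Check: 0010101 = 21, 1101011 = -21.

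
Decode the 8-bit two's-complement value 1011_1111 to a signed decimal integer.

-65

MSB is 1, so the value is negative.
Unsigned reading: 191. Subtract 2^8 = 256: 191 − 256 = -65.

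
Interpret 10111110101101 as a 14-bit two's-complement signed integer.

MSB is 1, so the value is negative.
Unsigned reading: 12205. Subtract 2^14 = 16384: 12205 − 16384 = -4179.

-4179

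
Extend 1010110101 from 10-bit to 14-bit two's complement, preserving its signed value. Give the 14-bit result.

MSB of 1010110101 is 1; replicate it into the new high bits.
1111|1010110101 → 11111010110101 (still -331).

11111010110101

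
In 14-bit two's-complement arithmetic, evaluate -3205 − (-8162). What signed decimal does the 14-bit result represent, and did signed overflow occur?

4957; no overflow

-3205 → 11001101111011
-8162 → 10000000011110
Subtract via negate-and-add: invert 10000000011110 + 1 = 01111111100010 (i.e. 8162).
  11001101111011
+ 01111111100010
= 01001101011101  (discard carry-out 1)
Result 01001101011101: MSB = 0 → value 4957.
Addends (after negating the subtrahend) have opposite signs, so signed overflow cannot occur.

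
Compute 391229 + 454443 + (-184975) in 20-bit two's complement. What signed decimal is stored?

-387879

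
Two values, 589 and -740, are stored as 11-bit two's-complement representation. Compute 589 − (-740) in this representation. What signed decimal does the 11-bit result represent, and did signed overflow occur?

-719; overflow

589 → 01001001101
-740 → 10100011100
Subtract via negate-and-add: invert 10100011100 + 1 = 01011100100 (i.e. 740).
  01001001101
+ 01011100100
= 10100110001
Result 10100110001: MSB = 1 → 1329 − 2048 = -719.
Both addends (after negating the subtrahend) are non-negative but the stored result is negative: signed overflow. The true value 589 − (-740) = 1329 lies outside [-1024, 1023].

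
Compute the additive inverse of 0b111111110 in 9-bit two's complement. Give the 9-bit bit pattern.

Invert: 000000001. Add 1: 000000010.

000000010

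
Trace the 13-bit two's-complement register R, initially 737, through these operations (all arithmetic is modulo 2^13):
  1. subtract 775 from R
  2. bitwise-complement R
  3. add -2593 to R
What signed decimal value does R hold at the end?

-2556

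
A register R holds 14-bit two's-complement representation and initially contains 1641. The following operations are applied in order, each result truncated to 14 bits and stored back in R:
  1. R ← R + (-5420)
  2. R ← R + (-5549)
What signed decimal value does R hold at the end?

7056

Start: R = 1641 = 00011001101001.
R = 1641 + (-5420) = -3779 = 11000100111101
R = -3779 + (-5549) = -9328; wraps to 7056 = 01101110010000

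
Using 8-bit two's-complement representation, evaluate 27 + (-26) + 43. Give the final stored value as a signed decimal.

27 + (-26) = 1 (00000001)
1 + 43 = 44 (00101100)

44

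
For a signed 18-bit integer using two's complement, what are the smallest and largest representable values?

min = -131072, max = 131071

Minimum: −2^17 = -131072.
Maximum: 2^17 − 1 = 131071.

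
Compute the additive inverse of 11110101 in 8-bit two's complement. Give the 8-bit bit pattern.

Invert: 00001010. Add 1: 00001011.
Check: 11110101 = -11, 00001011 = 11.

00001011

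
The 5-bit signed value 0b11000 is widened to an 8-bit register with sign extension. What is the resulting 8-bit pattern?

11111000

MSB of 11000 is 1; replicate it into the new high bits.
111|11000 → 11111000 (still -8).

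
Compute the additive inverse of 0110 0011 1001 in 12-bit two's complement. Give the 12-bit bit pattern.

Invert: 100111000110. Add 1: 100111000111.

100111000111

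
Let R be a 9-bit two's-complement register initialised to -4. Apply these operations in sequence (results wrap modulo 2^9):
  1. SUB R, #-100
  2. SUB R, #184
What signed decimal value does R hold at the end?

-88

Start: R = -4 = 111111100.
R = -4 − (-100) = 96 = 001100000
R = 96 − 184 = -88 = 110101000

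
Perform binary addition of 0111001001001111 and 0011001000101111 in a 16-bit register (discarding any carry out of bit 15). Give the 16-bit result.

1010010001111110

  0111001001001111
+ 0011001000101111
= 1010010001111110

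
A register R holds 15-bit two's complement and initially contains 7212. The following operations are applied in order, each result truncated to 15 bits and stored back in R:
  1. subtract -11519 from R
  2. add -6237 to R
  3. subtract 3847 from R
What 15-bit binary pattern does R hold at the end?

Start: R = 7212 = 001110000101100.
R = 7212 − (-11519) = 18731; wraps to -14037 = 100100100101011
R = -14037 + (-6237) = -20274; wraps to 12494 = 011000011001110
R = 12494 − 3847 = 8647 = 010000111000111

010000111000111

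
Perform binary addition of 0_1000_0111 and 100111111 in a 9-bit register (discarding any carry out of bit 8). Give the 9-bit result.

  010000111
+ 100111111
= 111000110

111000110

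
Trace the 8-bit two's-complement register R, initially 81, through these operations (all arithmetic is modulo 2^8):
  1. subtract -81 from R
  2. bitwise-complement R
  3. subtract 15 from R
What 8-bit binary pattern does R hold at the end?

Start: R = 81 = 01010001.
R = 81 − (-81) = 162; wraps to -94 = 10100010
R = NOT 10100010 = 01011101 = 93
R = 93 − 15 = 78 = 01001110

01001110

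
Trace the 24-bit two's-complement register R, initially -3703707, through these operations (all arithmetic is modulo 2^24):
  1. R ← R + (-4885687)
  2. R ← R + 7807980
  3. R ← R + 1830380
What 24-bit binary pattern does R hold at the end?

000100000000000110000110

Start: R = -3703707 = 110001110111110001100101.
R = -3703707 + (-4885687) = -8589394; wraps to 8187822 = 011111001110111110101110
R = 8187822 + 7807980 = 15995802; wraps to -781414 = 111101000001001110011010
R = -781414 + 1830380 = 1048966 = 000100000000000110000110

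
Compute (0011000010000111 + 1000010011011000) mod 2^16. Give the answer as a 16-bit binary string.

1011010101011111

  0011000010000111
+ 1000010011011000
= 1011010101011111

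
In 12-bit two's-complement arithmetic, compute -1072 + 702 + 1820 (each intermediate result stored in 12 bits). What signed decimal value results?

1450

-1072 + 702 = -370 (111010001110)
-370 + 1820 = 1450 (010110101010)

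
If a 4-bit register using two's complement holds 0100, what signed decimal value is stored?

MSB is 0, so the value is non-negative: 0100 = 4.

4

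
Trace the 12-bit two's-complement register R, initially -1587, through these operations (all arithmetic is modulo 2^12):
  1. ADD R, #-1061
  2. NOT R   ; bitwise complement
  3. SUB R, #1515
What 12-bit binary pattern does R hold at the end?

010001101100

Start: R = -1587 = 100111001101.
R = -1587 + (-1061) = -2648; wraps to 1448 = 010110101000
R = NOT 010110101000 = 101001010111 = -1449
R = -1449 − 1515 = -2964; wraps to 1132 = 010001101100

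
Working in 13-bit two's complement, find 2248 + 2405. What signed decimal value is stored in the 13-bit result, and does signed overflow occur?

2248 → 0100011001000
2405 → 0100101100101
  0100011001000
+ 0100101100101
= 1001000101101
Result 1001000101101: MSB = 1 → 4653 − 8192 = -3539.
Both addends are non-negative but the stored result is negative: signed overflow. The true value 2248 + 2405 = 4653 lies outside [-4096, 4095].

-3539; overflow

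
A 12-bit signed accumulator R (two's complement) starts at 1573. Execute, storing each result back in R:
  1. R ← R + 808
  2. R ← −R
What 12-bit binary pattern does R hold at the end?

Start: R = 1573 = 011000100101.
R = 1573 + 808 = 2381; wraps to -1715 = 100101001101
R = −(-1715) = 1715 = 011010110011

011010110011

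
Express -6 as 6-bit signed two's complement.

111010

|-6| = 6 = 000110 in 6 bits.
Invert the bits: 111001. Add 1: 111010.
Check: 111010 reads as 58 − 64 = -6.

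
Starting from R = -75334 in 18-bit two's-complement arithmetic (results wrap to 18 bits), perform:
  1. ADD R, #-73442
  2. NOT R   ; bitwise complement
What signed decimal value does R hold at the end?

-113369

Start: R = -75334 = 101101100110111010.
R = -75334 + (-73442) = -148776; wraps to 113368 = 011011101011011000
R = NOT 011011101011011000 = 100100010100100111 = -113369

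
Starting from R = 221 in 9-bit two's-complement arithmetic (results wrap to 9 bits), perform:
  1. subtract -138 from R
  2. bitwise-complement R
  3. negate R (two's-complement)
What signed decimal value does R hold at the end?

-152

Start: R = 221 = 011011101.
R = 221 − (-138) = 359; wraps to -153 = 101100111
R = NOT 101100111 = 010011000 = 152
R = −(152) = -152 = 101101000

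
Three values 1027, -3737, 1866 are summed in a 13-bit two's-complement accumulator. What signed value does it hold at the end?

1027 + (-3737) = -2710 (1010101101010)
-2710 + 1866 = -844 (1110010110100)

-844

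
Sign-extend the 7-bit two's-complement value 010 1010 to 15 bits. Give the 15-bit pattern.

MSB of 0101010 is 0; replicate it into the new high bits.
00000000|0101010 → 000000000101010 (still 42).

000000000101010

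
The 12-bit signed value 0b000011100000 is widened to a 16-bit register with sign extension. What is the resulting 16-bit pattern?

0000000011100000

MSB of 000011100000 is 0; replicate it into the new high bits.
0000|000011100000 → 0000000011100000 (still 224).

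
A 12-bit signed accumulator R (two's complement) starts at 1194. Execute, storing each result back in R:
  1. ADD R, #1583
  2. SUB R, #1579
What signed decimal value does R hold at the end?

1198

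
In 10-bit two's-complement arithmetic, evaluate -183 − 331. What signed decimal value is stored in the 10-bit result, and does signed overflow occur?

510; overflow

-183 → 1101001001
331 → 0101001011
Subtract via negate-and-add: invert 0101001011 + 1 = 1010110101 (i.e. -331).
  1101001001
+ 1010110101
= 0111111110  (discard carry-out 1)
Result 0111111110: MSB = 0 → value 510.
Both addends (after negating the subtrahend) are negative but the stored result is non-negative: signed overflow. The true value -183 − 331 = -514 lies outside [-512, 511].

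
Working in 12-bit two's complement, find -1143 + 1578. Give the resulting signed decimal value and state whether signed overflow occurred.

-1143 → 101110001001
1578 → 011000101010
  101110001001
+ 011000101010
= 000110110011  (discard carry-out 1)
Result 000110110011: MSB = 0 → value 435.
Addends have opposite signs, so signed overflow cannot occur.

435; no overflow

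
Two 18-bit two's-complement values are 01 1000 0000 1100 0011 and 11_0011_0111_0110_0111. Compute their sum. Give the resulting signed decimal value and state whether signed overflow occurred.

01 1000 0000 1100 0011 → 011000000011000011 = 98499 (signed)
11_0011_0111_0110_0111 → 110011011101100111 = -51353 (signed)
  011000000011000011
+ 110011011101100111
= 001011100000101010  (discard carry-out 1)
Result 001011100000101010: MSB = 0 → value 47146.
Addends have opposite signs, so signed overflow cannot occur.

47146; no overflow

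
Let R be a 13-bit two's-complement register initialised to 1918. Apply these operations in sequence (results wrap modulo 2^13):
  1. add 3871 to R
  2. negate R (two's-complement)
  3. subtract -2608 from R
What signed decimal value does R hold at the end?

Start: R = 1918 = 0011101111110.
R = 1918 + 3871 = 5789; wraps to -2403 = 1011010011101
R = −(-2403) = 2403 = 0100101100011
R = 2403 − (-2608) = 5011; wraps to -3181 = 1001110010011

-3181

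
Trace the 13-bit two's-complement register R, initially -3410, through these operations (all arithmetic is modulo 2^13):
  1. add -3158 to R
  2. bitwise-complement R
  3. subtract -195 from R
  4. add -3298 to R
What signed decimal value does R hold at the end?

3464

Start: R = -3410 = 1001010101110.
R = -3410 + (-3158) = -6568; wraps to 1624 = 0011001011000
R = NOT 0011001011000 = 1100110100111 = -1625
R = -1625 − (-195) = -1430 = 1101001101010
R = -1430 + (-3298) = -4728; wraps to 3464 = 0110110001000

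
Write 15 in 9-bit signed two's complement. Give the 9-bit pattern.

15 is non-negative, so write it directly in 9 bits: 000001111.

000001111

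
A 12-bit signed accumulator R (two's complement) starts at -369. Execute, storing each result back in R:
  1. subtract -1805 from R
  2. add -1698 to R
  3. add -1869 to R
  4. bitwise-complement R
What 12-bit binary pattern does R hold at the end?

100001010010

Start: R = -369 = 111010001111.
R = -369 − (-1805) = 1436 = 010110011100
R = 1436 + (-1698) = -262 = 111011111010
R = -262 + (-1869) = -2131; wraps to 1965 = 011110101101
R = NOT 011110101101 = 100001010010 = -1966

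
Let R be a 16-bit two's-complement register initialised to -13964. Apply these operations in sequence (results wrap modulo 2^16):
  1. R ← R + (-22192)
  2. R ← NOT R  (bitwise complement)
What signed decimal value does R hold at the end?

-29381

Start: R = -13964 = 1100100101110100.
R = -13964 + (-22192) = -36156; wraps to 29380 = 0111001011000100
R = NOT 0111001011000100 = 1000110100111011 = -29381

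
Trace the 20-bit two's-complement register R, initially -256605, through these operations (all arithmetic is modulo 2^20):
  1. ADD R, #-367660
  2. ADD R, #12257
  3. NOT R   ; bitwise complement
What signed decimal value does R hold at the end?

Start: R = -256605 = 11000001010110100011.
R = -256605 + (-367660) = -624265; wraps to 424311 = 01100111100101110111
R = 424311 + 12257 = 436568 = 01101010100101011000
R = NOT 01101010100101011000 = 10010101011010100111 = -436569

-436569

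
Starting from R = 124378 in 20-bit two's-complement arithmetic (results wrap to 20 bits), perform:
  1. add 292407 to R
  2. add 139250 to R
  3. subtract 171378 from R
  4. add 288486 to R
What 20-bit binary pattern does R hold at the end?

10100100010101110111

Start: R = 124378 = 00011110010111011010.
R = 124378 + 292407 = 416785 = 01100101110000010001
R = 416785 + 139250 = 556035; wraps to -492541 = 10000111110000000011
R = -492541 − 171378 = -663919; wraps to 384657 = 01011101111010010001
R = 384657 + 288486 = 673143; wraps to -375433 = 10100100010101110111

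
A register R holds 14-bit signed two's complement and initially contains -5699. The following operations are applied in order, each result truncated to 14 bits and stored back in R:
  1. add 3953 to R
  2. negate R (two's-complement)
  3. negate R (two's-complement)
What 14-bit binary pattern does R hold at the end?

11100100101110

Start: R = -5699 = 10100110111101.
R = -5699 + 3953 = -1746 = 11100100101110
R = −(-1746) = 1746 = 00011011010010
R = −(1746) = -1746 = 11100100101110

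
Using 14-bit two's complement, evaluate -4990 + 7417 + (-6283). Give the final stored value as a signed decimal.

-4990 + 7417 = 2427 (00100101111011)
2427 + (-6283) = -3856 (11000011110000)

-3856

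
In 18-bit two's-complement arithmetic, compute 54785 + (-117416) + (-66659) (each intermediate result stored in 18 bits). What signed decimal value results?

-129290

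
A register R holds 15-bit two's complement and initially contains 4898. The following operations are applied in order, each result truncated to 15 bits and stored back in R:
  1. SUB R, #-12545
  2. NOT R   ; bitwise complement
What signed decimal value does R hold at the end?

Start: R = 4898 = 001001100100010.
R = 4898 − (-12545) = 17443; wraps to -15325 = 100010000100011
R = NOT 100010000100011 = 011101111011100 = 15324

15324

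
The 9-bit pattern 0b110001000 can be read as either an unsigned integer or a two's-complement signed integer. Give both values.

unsigned = 392, signed = -120

Unsigned: 110001000 = 392.
Signed: MSB=1 → 392 − 512 = -120.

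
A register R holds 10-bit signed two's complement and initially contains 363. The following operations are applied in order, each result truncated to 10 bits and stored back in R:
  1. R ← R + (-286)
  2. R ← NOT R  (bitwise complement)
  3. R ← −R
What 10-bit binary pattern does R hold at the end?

Start: R = 363 = 0101101011.
R = 363 + (-286) = 77 = 0001001101
R = NOT 0001001101 = 1110110010 = -78
R = −(-78) = 78 = 0001001110

0001001110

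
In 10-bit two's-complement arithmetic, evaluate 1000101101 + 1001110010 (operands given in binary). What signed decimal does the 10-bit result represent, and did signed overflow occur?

159; overflow

1000101101 = -467 (signed)
1001110010 = -398 (signed)
  1000101101
+ 1001110010
= 0010011111  (discard carry-out 1)
Result 0010011111: MSB = 0 → value 159.
Both addends are negative but the stored result is non-negative: signed overflow. The true value -467 + (-398) = -865 lies outside [-512, 511].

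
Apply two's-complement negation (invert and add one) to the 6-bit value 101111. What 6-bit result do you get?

Invert: 010000. Add 1: 010001.

010001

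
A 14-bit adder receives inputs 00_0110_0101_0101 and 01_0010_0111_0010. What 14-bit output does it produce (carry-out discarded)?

01100011000111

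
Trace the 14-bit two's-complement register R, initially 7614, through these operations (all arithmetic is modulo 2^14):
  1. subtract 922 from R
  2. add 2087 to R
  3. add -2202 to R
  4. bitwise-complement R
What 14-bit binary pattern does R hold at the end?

Start: R = 7614 = 01110110111110.
R = 7614 − 922 = 6692 = 01101000100100
R = 6692 + 2087 = 8779; wraps to -7605 = 10001001001011
R = -7605 + (-2202) = -9807; wraps to 6577 = 01100110110001
R = NOT 01100110110001 = 10011001001110 = -6578

10011001001110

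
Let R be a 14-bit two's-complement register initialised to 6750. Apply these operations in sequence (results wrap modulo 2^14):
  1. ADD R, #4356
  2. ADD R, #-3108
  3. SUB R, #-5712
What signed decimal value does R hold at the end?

Start: R = 6750 = 01101001011110.
R = 6750 + 4356 = 11106; wraps to -5278 = 10101101100010
R = -5278 + (-3108) = -8386; wraps to 7998 = 01111100111110
R = 7998 − (-5712) = 13710; wraps to -2674 = 11010110001110

-2674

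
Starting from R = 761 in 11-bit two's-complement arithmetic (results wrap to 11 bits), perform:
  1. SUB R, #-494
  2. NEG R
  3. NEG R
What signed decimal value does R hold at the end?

-793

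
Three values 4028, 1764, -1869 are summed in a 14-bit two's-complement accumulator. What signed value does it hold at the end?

4028 + 1764 = 5792 (01011010100000)
5792 + (-1869) = 3923 (00111101010011)

3923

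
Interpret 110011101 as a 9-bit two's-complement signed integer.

-99

MSB is 1, so the value is negative.
Unsigned reading: 413. Subtract 2^9 = 512: 413 − 512 = -99.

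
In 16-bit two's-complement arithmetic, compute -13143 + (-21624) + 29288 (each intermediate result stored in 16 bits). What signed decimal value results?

-5479

-13143 + (-21624) = -34767 → wraps to 30769 (0111100000110001)
30769 + 29288 = 60057 → wraps to -5479 (1110101010011001)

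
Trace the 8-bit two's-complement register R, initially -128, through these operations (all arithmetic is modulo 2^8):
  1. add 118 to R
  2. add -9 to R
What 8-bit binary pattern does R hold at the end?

11101101

Start: R = -128 = 10000000.
R = -128 + 118 = -10 = 11110110
R = -10 + (-9) = -19 = 11101101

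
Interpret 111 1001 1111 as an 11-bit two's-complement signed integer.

-97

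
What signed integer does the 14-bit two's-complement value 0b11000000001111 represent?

MSB is 1, so the value is negative.
Invert: 00111111110000. Add 1: 00111111110001 = 4081. So the value is −4081.

-4081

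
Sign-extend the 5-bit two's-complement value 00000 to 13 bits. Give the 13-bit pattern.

MSB of 00000 is 0; replicate it into the new high bits.
00000000|00000 → 0000000000000 (still 0).

0000000000000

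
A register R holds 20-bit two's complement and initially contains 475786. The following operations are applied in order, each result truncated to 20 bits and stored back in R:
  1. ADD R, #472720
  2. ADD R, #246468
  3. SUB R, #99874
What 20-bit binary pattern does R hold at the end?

00001011010110111100

Start: R = 475786 = 01110100001010001010.
R = 475786 + 472720 = 948506; wraps to -100070 = 11100111100100011010
R = -100070 + 246468 = 146398 = 00100011101111011110
R = 146398 − 99874 = 46524 = 00001011010110111100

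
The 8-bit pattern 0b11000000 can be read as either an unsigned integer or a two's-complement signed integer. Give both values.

unsigned = 192, signed = -64

Unsigned: 11000000 = 192.
Signed: MSB=1 → 192 − 256 = -64.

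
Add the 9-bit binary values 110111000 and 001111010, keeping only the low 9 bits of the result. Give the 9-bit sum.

  110111000
+ 001111010
= 000110010  (discard carry-out 1)

000110010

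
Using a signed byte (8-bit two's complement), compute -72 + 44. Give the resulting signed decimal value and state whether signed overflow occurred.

-28; no overflow

-72 → 10111000
44 → 00101100
  10111000
+ 00101100
= 11100100
Result 11100100: MSB = 1 → 228 − 256 = -28.
Addends have opposite signs, so signed overflow cannot occur.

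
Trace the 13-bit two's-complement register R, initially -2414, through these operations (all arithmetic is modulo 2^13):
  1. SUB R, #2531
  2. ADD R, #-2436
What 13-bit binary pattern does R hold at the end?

Start: R = -2414 = 1011010010010.
R = -2414 − 2531 = -4945; wraps to 3247 = 0110010101111
R = 3247 + (-2436) = 811 = 0001100101011

0001100101011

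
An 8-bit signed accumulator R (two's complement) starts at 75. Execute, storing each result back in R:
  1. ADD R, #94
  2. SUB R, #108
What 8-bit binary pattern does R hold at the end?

00111101

Start: R = 75 = 01001011.
R = 75 + 94 = 169; wraps to -87 = 10101001
R = -87 − 108 = -195; wraps to 61 = 00111101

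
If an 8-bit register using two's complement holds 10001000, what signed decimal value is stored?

-120

MSB is 1, so the value is negative.
Invert: 01110111. Add 1: 01111000 = 120. So the value is −120.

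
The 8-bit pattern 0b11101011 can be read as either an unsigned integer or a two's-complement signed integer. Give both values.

unsigned = 235, signed = -21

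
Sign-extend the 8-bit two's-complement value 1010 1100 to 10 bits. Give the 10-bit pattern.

MSB of 10101100 is 1; replicate it into the new high bits.
11|10101100 → 1110101100 (still -84).

1110101100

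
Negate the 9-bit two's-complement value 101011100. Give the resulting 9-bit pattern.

Invert: 010100011. Add 1: 010100100.
Check: 101011100 = -164, 010100100 = 164.

010100100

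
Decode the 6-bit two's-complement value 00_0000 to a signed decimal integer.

MSB is 0, so the value is non-negative: 000000 = 0.

0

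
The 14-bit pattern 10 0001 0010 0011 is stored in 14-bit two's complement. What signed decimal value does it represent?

MSB is 1, so the value is negative.
Invert: 01111011011100. Add 1: 01111011011101 = 7901. So the value is −7901.

-7901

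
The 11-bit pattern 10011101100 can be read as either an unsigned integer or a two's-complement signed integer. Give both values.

Unsigned: 10011101100 = 1260.
Signed: MSB=1 → 1260 − 2048 = -788.

unsigned = 1260, signed = -788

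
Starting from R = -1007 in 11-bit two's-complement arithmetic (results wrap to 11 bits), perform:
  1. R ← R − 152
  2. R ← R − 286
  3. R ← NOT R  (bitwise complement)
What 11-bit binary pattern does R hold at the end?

10110100100

Start: R = -1007 = 10000010001.
R = -1007 − 152 = -1159; wraps to 889 = 01101111001
R = 889 − 286 = 603 = 01001011011
R = NOT 01001011011 = 10110100100 = -604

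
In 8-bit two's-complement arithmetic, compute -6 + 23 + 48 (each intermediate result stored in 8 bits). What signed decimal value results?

65

-6 + 23 = 17 (00010001)
17 + 48 = 65 (01000001)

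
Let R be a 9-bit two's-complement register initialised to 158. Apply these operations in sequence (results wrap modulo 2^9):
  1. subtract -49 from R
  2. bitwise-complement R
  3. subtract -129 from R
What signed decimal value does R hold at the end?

Start: R = 158 = 010011110.
R = 158 − (-49) = 207 = 011001111
R = NOT 011001111 = 100110000 = -208
R = -208 − (-129) = -79 = 110110001

-79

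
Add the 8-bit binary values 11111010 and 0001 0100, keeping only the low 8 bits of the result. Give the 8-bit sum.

00001110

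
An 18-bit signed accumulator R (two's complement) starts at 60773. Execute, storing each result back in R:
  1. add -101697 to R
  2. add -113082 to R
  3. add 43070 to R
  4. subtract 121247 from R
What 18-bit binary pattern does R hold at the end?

000111010100001001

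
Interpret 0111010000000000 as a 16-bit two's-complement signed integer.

29696

MSB is 0, so the value is non-negative: 0111010000000000 = 29696.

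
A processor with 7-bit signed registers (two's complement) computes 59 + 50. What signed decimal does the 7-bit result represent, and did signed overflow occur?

-19; overflow

59 → 0111011
50 → 0110010
  0111011
+ 0110010
= 1101101
Result 1101101: MSB = 1 → 109 − 128 = -19.
Both addends are non-negative but the stored result is negative: signed overflow. The true value 59 + 50 = 109 lies outside [-64, 63].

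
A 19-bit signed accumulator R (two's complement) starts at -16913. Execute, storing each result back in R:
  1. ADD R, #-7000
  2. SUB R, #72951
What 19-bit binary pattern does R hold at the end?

1101000010110100000

Start: R = -16913 = 1111011110111101111.
R = -16913 + (-7000) = -23913 = 1111010001010010111
R = -23913 − 72951 = -96864 = 1101000010110100000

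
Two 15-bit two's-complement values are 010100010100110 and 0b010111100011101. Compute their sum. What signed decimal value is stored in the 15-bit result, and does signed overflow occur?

-10301; overflow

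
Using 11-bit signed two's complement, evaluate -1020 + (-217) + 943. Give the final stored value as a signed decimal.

-294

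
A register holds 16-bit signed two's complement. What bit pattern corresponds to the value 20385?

0100111110100001

20385 is non-negative, so write it directly in 16 bits: 0100111110100001.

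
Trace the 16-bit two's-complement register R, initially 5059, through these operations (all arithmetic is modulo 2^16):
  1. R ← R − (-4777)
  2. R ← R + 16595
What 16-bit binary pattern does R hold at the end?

Start: R = 5059 = 0001001111000011.
R = 5059 − (-4777) = 9836 = 0010011001101100
R = 9836 + 16595 = 26431 = 0110011100111111

0110011100111111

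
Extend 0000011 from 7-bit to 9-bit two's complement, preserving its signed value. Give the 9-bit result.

MSB of 0000011 is 0; replicate it into the new high bits.
00|0000011 → 000000011 (still 3).

000000011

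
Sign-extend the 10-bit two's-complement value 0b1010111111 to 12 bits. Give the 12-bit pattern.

111010111111

MSB of 1010111111 is 1; replicate it into the new high bits.
11|1010111111 → 111010111111 (still -321).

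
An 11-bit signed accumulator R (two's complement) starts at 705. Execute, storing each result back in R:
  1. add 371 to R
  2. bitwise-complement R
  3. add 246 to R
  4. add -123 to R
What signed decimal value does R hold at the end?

-954

Start: R = 705 = 01011000001.
R = 705 + 371 = 1076; wraps to -972 = 10000110100
R = NOT 10000110100 = 01111001011 = 971
R = 971 + 246 = 1217; wraps to -831 = 10011000001
R = -831 + (-123) = -954 = 10001000110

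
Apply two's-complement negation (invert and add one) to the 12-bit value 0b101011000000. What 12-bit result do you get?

010101000000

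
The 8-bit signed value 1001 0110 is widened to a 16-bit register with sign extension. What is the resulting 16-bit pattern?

MSB of 10010110 is 1; replicate it into the new high bits.
11111111|10010110 → 1111111110010110 (still -106).

1111111110010110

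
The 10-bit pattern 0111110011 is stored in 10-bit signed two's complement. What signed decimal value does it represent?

499

MSB is 0, so the value is non-negative: 0111110011 = 499.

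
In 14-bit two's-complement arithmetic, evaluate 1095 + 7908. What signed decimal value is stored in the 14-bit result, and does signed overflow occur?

1095 → 00010001000111
7908 → 01111011100100
  00010001000111
+ 01111011100100
= 10001100101011
Result 10001100101011: MSB = 1 → 9003 − 16384 = -7381.
Both addends are non-negative but the stored result is negative: signed overflow. The true value 1095 + 7908 = 9003 lies outside [-8192, 8191].

-7381; overflow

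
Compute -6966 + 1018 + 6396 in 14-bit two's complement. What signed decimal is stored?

-6966 + 1018 = -5948 (10100011000100)
-5948 + 6396 = 448 (00000111000000)

448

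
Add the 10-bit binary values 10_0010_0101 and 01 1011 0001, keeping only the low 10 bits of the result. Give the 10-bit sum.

1111010110

  1000100101
+ 0110110001
= 1111010110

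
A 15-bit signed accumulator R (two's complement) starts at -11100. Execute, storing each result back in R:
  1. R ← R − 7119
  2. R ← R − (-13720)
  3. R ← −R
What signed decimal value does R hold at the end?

Start: R = -11100 = 101010010100100.
R = -11100 − 7119 = -18219; wraps to 14549 = 011100011010101
R = 14549 − (-13720) = 28269; wraps to -4499 = 110111001101101
R = −(-4499) = 4499 = 001000110010011

4499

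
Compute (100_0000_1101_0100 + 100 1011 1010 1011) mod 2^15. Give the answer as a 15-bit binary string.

000110001111111

  100000011010100
+ 100101110101011
= 000110001111111  (discard carry-out 1)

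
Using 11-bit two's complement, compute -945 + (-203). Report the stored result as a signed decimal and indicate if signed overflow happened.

900; overflow

-945 → 10001001111
-203 → 11100110101
  10001001111
+ 11100110101
= 01110000100  (discard carry-out 1)
Result 01110000100: MSB = 0 → value 900.
Both addends are negative but the stored result is non-negative: signed overflow. The true value -945 + (-203) = -1148 lies outside [-1024, 1023].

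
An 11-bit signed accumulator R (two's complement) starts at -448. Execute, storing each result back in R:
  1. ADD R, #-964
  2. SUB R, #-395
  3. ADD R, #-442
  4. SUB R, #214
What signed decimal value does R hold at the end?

375

Start: R = -448 = 11001000000.
R = -448 + (-964) = -1412; wraps to 636 = 01001111100
R = 636 − (-395) = 1031; wraps to -1017 = 10000000111
R = -1017 + (-442) = -1459; wraps to 589 = 01001001101
R = 589 − 214 = 375 = 00101110111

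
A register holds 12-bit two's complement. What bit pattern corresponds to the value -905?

110001110111

|-905| = 905 = 001110001001 in 12 bits.
Invert the bits: 110001110110. Add 1: 110001110111.
Check: 110001110111 reads as 3191 − 4096 = -905.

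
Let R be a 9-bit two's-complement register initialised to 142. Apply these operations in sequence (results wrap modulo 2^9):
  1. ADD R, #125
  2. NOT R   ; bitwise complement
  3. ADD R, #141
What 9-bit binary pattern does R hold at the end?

Start: R = 142 = 010001110.
R = 142 + 125 = 267; wraps to -245 = 100001011
R = NOT 100001011 = 011110100 = 244
R = 244 + 141 = 385; wraps to -127 = 110000001

110000001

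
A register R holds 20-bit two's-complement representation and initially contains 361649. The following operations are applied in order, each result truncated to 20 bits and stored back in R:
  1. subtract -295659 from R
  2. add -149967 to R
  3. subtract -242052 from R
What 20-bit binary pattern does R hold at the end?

10110110111101010001

Start: R = 361649 = 01011000010010110001.
R = 361649 − (-295659) = 657308; wraps to -391268 = 10100000011110011100
R = -391268 + (-149967) = -541235; wraps to 507341 = 01111011110111001101
R = 507341 − (-242052) = 749393; wraps to -299183 = 10110110111101010001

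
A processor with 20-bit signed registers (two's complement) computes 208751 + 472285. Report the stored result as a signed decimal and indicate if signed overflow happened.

-367540; overflow

208751 → 00110010111101101111
472285 → 01110011010011011101
  00110010111101101111
+ 01110011010011011101
= 10100110010001001100
Result 10100110010001001100: MSB = 1 → 681036 − 1048576 = -367540.
Both addends are non-negative but the stored result is negative: signed overflow. The true value 208751 + 472285 = 681036 lies outside [-524288, 524287].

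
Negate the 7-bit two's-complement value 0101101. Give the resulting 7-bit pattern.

Invert: 1010010. Add 1: 1010011.
Check: 0101101 = 45, 1010011 = -45.

1010011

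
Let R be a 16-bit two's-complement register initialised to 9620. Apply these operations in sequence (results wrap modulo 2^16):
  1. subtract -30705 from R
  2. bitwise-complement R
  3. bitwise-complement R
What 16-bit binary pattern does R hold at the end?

1001110110000101

Start: R = 9620 = 0010010110010100.
R = 9620 − (-30705) = 40325; wraps to -25211 = 1001110110000101
R = NOT 1001110110000101 = 0110001001111010 = 25210
R = NOT 0110001001111010 = 1001110110000101 = -25211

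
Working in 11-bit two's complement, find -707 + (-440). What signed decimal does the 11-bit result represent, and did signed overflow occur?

901; overflow

-707 → 10100111101
-440 → 11001001000
  10100111101
+ 11001001000
= 01110000101  (discard carry-out 1)
Result 01110000101: MSB = 0 → value 901.
Both addends are negative but the stored result is non-negative: signed overflow. The true value -707 + (-440) = -1147 lies outside [-1024, 1023].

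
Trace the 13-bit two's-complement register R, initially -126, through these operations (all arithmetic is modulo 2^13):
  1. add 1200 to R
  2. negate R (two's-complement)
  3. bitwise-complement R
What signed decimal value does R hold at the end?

Start: R = -126 = 1111110000010.
R = -126 + 1200 = 1074 = 0010000110010
R = −(1074) = -1074 = 1101111001110
R = NOT 1101111001110 = 0010000110001 = 1073

1073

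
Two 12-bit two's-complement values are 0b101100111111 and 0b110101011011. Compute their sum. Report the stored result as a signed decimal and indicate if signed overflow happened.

0b101100111111 → 101100111111 = -1217 (signed)
0b110101011011 → 110101011011 = -677 (signed)
  101100111111
+ 110101011011
= 100010011010  (discard carry-out 1)
Result 100010011010: MSB = 1 → 2202 − 4096 = -1894.
Both addends are negative and so is the stored result: no signed overflow.

-1894; no overflow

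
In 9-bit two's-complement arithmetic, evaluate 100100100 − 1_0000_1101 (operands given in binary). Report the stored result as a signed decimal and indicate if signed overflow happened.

23; no overflow

100100100 = -220 (signed)
1_0000_1101 → 100001101 = -243 (signed)
Subtract via negate-and-add: invert 100001101 + 1 = 011110011 (i.e. 243).
  100100100
+ 011110011
= 000010111  (discard carry-out 1)
Result 000010111: MSB = 0 → value 23.
Addends (after negating the subtrahend) have opposite signs, so signed overflow cannot occur.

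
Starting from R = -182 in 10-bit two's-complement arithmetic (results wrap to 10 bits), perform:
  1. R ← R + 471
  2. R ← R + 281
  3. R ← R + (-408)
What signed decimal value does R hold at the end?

162

Start: R = -182 = 1101001010.
R = -182 + 471 = 289 = 0100100001
R = 289 + 281 = 570; wraps to -454 = 1000111010
R = -454 + (-408) = -862; wraps to 162 = 0010100010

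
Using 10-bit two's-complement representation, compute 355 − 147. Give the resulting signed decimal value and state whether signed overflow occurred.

208; no overflow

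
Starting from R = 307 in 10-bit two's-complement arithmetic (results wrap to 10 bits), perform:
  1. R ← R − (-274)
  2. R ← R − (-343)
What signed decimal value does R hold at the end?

-100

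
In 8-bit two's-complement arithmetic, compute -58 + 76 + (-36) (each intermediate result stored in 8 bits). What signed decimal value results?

-58 + 76 = 18 (00010010)
18 + (-36) = -18 (11101110)

-18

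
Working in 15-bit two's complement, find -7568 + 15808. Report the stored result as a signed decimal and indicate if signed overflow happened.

-7568 → 110001001110000
15808 → 011110111000000
  110001001110000
+ 011110111000000
= 010000000110000  (discard carry-out 1)
Result 010000000110000: MSB = 0 → value 8240.
Addends have opposite signs, so signed overflow cannot occur.

8240; no overflow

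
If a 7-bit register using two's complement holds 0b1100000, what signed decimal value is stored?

-32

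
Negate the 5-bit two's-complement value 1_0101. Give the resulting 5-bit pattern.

01011

Invert: 01010. Add 1: 01011.
Check: 10101 = -11, 01011 = 11.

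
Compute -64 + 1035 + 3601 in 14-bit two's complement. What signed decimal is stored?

4572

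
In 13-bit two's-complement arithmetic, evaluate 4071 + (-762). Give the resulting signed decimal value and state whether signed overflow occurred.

3309; no overflow

4071 → 0111111100111
-762 → 1110100000110
  0111111100111
+ 1110100000110
= 0110011101101  (discard carry-out 1)
Result 0110011101101: MSB = 0 → value 3309.
Addends have opposite signs, so signed overflow cannot occur.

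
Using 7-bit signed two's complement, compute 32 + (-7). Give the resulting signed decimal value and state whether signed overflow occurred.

25; no overflow

32 → 0100000
-7 → 1111001
  0100000
+ 1111001
= 0011001  (discard carry-out 1)
Result 0011001: MSB = 0 → value 25.
Addends have opposite signs, so signed overflow cannot occur.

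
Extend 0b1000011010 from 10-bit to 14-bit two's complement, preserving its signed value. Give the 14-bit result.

MSB of 1000011010 is 1; replicate it into the new high bits.
1111|1000011010 → 11111000011010 (still -486).

11111000011010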